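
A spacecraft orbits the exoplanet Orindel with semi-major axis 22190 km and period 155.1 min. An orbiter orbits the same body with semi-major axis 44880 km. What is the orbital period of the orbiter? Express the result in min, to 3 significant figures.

Kepler's third law: T² ∝ a³, so T₂ = T₁ (a₂/a₁)^(3/2).
a₂/a₁ = 2.023, (a₂/a₁)^(3/2) = 2.876.
T₂ = 155.1 × 2.876 = 446.1 min.

T₂ ≈ 446 min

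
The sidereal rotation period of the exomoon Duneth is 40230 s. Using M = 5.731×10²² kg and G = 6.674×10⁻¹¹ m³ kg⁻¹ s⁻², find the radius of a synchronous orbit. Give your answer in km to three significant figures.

μ = GM = 6.674×10⁻¹¹ × 5.731×10²² = 3.825×10¹² m³/s².
A synchronous orbit has period T, so by Kepler's third law a = (μT²/4π²)^(1/3).
μT²/4π² = 3.825×10¹² × (4.023×10⁴)² / 39.48 = 1.568×10²⁰ m³.
a = 5.392×10⁶ m = 5392.4 km.

r_sync ≈ 5390 km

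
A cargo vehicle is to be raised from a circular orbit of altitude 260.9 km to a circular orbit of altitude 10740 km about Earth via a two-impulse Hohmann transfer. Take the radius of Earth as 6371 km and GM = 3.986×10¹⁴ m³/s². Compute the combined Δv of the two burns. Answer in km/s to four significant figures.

Δv_total ≈ 2.774 km/s

r₁ = 6371 + 260.9 = 6631.9 km = 6.6319×10⁶ m.
r₂ = 6371 + 10740 = 17111 km = 1.7111×10⁷ m.
Transfer ellipse a_t = (r₁ + r₂)/2 = 1.187×10⁷ m.
At r₁: circular v_c1 = √(μ/r₁) = 7753 m/s; transfer-perigee v_p = √[μ(2/r₁ − 1/a_t)] = 9308 m/s.
Δv₁ = v_p − v_c1 = 1555 m/s.
At r₂: circular v_c2 = √(μ/r₂) = 4826 m/s; transfer-apogee v_a = √[μ(2/r₂ − 1/a_t)] = 3607 m/s.
Δv₂ = v_c2 − v_a = 1219 m/s.
Total Δv = Δv₁ + Δv₂ = 2774 m/s = 2.774 km/s.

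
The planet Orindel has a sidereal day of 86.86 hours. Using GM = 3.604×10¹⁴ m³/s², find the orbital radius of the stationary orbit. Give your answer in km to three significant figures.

T = 86.86 hours = 3.127×10⁵ s.
A synchronous orbit has period T, so by Kepler's third law a = (μT²/4π²)^(1/3).
μT²/4π² = 3.604×10¹⁴ × (3.127×10⁵)² / 39.48 = 8.926×10²³ m³.
a = 9.628×10⁷ m = 96285 km.

r_sync ≈ 96300 km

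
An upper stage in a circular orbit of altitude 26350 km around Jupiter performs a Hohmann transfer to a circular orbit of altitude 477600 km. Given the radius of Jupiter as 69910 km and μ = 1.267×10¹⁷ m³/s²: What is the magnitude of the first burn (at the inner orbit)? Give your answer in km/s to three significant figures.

Δv ≈ 11.0 km/s

r₁ = 69910 + 26350 = 96260 km = 9.6260×10⁷ m.
r₂ = 69910 + 477600 = 547510 km = 5.4751×10⁸ m.
Transfer ellipse a_t = (r₁ + r₂)/2 = 3.219×10⁸ m.
At r₁: circular v_c1 = √(μ/r₁) = 36280 m/s; transfer-perijove v_p = √[μ(2/r₁ − 1/a_t)] = 47320 m/s.
Δv₁ = v_p − v_c1 = 11040 m/s.
= 11.04 km/s.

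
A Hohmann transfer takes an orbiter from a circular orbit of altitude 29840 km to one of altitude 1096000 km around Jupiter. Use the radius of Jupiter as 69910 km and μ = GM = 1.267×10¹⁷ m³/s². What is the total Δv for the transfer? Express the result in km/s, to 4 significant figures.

Δv_total ≈ 19.02 km/s

r₁ = 69910 + 29840 = 99750 km = 9.9750×10⁷ m.
r₂ = 69910 + 1096000 = 1165900 km = 1.1659×10⁹ m.
Transfer ellipse a_t = (r₁ + r₂)/2 = 6.328×10⁸ m.
At r₁: circular v_c1 = √(μ/r₁) = 35640 m/s; transfer-perijove v_p = √[μ(2/r₁ − 1/a_t)] = 48370 m/s.
Δv₁ = v_p − v_c1 = 12740 m/s.
At r₂: circular v_c2 = √(μ/r₂) = 10420 m/s; transfer-apojove v_a = √[μ(2/r₂ − 1/a_t)] = 4139 m/s.
Δv₂ = v_c2 − v_a = 6286 m/s.
Total Δv = Δv₁ + Δv₂ = 19020 m/s = 19.02 km/s.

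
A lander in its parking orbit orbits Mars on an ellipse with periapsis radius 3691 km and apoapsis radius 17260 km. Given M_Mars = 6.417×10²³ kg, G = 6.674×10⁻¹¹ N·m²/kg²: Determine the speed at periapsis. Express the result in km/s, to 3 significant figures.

v ≈ 4.37 km/s

μ = GM = 6.674×10⁻¹¹ × 6.417×10²³ = 4.283×10¹³ m³/s².
Semi-major axis a = (r_p + r_a)/2 = 10476 km = 1.048×10⁷ m.
Vis-viva: v² = μ(2/r − 1/a) = 4.283×10¹³ × (5.419×10⁻⁷ − 9.546×10⁻⁸) = 1.912×10⁷ m²/s².
v = 4372 m/s = 4.372 km/s.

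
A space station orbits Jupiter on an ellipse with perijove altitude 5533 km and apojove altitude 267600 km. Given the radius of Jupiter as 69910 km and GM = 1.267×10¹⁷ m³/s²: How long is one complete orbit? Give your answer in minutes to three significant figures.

T ≈ 873 minutes

r_p = 69910 + 5533 = 75443 km = 7.5443×10⁷ m.
r_a = 69910 + 267600 = 337510 km = 3.3751×10⁸ m.
Semi-major axis a = (r_p + r_a)/2 = (75443 + 3.3751×10⁵)/2 = 2.0648×10⁵ km = 2.065×10⁸ m.
By Kepler's third law T = 2π√(a³/μ) = 2π × 8.335×10³ = 5.237×10⁴ s.
= 872.9 minutes.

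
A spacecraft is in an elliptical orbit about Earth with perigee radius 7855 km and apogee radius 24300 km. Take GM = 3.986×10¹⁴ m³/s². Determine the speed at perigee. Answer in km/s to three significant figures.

v ≈ 8.76 km/s

Semi-major axis a = (r_p + r_a)/2 = 16078 km = 1.608×10⁷ m.
Vis-viva: v² = μ(2/r − 1/a) = 3.986×10¹⁴ × (2.546×10⁻⁷ − 6.220×10⁻⁸) = 7.670×10⁷ m²/s².
v = 8758 m/s = 8.758 km/s.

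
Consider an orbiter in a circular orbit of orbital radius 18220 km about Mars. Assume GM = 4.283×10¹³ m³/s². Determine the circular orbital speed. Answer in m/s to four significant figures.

r = 18220 km = 1.822×10⁷ m.
For a circular orbit v = √(μ/r) = √(4.283×10¹³ / 1.822×10⁷) = √(2.351×10⁶) = 1533 m/s.

v ≈ 1533 m/s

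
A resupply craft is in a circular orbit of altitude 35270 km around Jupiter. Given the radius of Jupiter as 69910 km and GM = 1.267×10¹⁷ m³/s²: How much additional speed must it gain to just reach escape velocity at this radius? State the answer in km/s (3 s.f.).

r = 69910 + 35270 = 105180 km = 1.0518×10⁸ m.
Circular speed v_c = √(μ/r) = 34710 m/s.
Escape speed v_esc = √(2μ/r) = √2 × v_c = 49080 m/s.
Δv = v_esc − v_c = 14380 m/s = 14.38 km/s.

Δv ≈ 14.4 km/s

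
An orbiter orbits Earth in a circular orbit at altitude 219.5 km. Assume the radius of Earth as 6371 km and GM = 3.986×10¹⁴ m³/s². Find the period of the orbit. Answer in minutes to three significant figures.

r = 6371 + 219.5 = 6590.5 km = 6.5905×10⁶ m.
Kepler's third law: T = 2π√(r³/μ) = 2π√((6.590×10⁶)³ / 3.986×10¹⁴).
r³/μ = 7.182×10⁵ s², so T = 2π × 8.474×10² = 5.325×10³ s.
Converting: 5.325×10³ s ÷ 60.00 = 88.74 minutes.

T ≈ 88.7 minutes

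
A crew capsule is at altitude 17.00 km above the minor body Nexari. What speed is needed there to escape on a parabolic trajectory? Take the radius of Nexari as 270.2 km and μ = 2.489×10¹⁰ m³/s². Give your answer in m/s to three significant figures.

v_esc ≈ 416 m/s

r = 270.2 + 17.00 = 287.20 km = 2.8720×10⁵ m.
Escape speed v_esc = √(2μ/r) = √(2 × 2.489×10¹⁰ / 2.872×10⁵) = √(1.733×10⁵) = 416.3 m/s.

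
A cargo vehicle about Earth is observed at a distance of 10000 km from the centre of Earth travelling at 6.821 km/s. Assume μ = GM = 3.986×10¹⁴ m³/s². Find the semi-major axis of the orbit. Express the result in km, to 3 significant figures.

r = 1.000×10⁷ m.
Specific orbital energy ε = v²/2 − μ/r = (6821)²/2 − 3.986×10¹⁴/1.000×10⁷ = -1.660×10⁷ J/kg.
Since ε = −μ/(2a), a = −μ/(2ε) = 1.201×10⁷ m = 12008 km.

a ≈ 12000 km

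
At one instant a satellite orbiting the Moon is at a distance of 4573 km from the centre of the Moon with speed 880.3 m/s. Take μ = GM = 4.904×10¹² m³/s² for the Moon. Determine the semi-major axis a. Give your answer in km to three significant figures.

a ≈ 3580 km

r = 4.573×10⁶ m.
Vis-viva rearranged: 1/a = 2/r − v²/μ = 4.373×10⁻⁷ − 1.580×10⁻⁷ = 2.793×10⁻⁷ m⁻¹.
a = 3.580×10⁶ m = 3580.0 km.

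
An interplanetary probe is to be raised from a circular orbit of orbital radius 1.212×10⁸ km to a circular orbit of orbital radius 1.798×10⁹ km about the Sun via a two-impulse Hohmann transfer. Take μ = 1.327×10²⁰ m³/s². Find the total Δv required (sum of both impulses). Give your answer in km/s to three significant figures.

r₁ = 1.212×10⁸ km = 1.212×10¹¹ m.
r₂ = 1.798×10⁹ km = 1.798×10¹² m.
Transfer ellipse a_t = (r₁ + r₂)/2 = 9.596×10¹¹ m.
At r₁: circular v_c1 = √(μ/r₁) = 33090 m/s; transfer-perihelion v_p = √[μ(2/r₁ − 1/a_t)] = 45290 m/s.
Δv₁ = v_p − v_c1 = 12200 m/s.
At r₂: circular v_c2 = √(μ/r₂) = 8591 m/s; transfer-aphelion v_a = √[μ(2/r₂ − 1/a_t)] = 3053 m/s.
Δv₂ = v_c2 − v_a = 5538 m/s.
Total Δv = Δv₁ + Δv₂ = 17740 m/s = 17.74 km/s.

Δv_total ≈ 17.7 km/s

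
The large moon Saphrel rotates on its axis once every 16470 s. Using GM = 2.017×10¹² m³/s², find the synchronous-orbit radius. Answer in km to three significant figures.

r_sync ≈ 2400 km

A synchronous orbit has period T, so by Kepler's third law a = (μT²/4π²)^(1/3).
μT²/4π² = 2.017×10¹² × (1.647×10⁴)² / 39.48 = 1.386×10¹⁹ m³.
a = 2.402×10⁶ m = 2402.0 km.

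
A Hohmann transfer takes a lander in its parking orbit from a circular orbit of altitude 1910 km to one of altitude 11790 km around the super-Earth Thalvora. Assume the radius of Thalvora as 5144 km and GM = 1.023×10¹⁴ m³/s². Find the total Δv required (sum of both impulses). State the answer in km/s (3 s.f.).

r₁ = 5144 + 1910 = 7054.0 km = 7.0540×10⁶ m.
r₂ = 5144 + 11790 = 16934 km = 1.6934×10⁷ m.
Transfer ellipse a_t = (r₁ + r₂)/2 = 1.199×10⁷ m.
At r₁: circular v_c1 = √(μ/r₁) = 3808 m/s; transfer-periapsis v_p = √[μ(2/r₁ − 1/a_t)] = 4525 m/s.
Δv₁ = v_p − v_c1 = 716.8 m/s.
At r₂: circular v_c2 = √(μ/r₂) = 2458 m/s; transfer-apoapsis v_a = √[μ(2/r₂ − 1/a_t)] = 1885 m/s.
Δv₂ = v_c2 − v_a = 572.9 m/s.
Total Δv = Δv₁ + Δv₂ = 1290 m/s = 1.290 km/s.

Δv_total ≈ 1.29 km/s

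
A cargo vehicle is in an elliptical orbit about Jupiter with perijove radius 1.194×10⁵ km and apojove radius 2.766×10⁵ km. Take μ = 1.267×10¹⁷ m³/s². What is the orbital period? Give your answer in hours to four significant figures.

T ≈ 13.66 hours

Semi-major axis a = (r_p + r_a)/2 = (1.1940×10⁵ + 2.7660×10⁵)/2 = 1.9800×10⁵ km = 1.980×10⁸ m.
By Kepler's third law T = 2π√(a³/μ) = 2π × 7.827×10³ = 4.918×10⁴ s.
= 13.66 hours.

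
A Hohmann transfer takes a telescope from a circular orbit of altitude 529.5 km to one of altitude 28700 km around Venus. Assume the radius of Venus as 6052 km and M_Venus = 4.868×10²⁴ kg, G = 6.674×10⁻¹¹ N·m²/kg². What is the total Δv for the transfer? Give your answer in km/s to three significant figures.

Δv_total ≈ 3.42 km/s

μ = GM = 6.674×10⁻¹¹ × 4.868×10²⁴ = 3.249×10¹⁴ m³/s².
r₁ = 6052 + 529.5 = 6581.5 km = 6.5815×10⁶ m.
r₂ = 6052 + 28700 = 34752 km = 3.4752×10⁷ m.
Transfer ellipse a_t = (r₁ + r₂)/2 = 2.067×10⁷ m.
At r₁: circular v_c1 = √(μ/r₁) = 7026 m/s; transfer-periapsis v_p = √[μ(2/r₁ − 1/a_t)] = 9111 m/s.
Δv₁ = v_p − v_c1 = 2085 m/s.
At r₂: circular v_c2 = √(μ/r₂) = 3058 m/s; transfer-apoapsis v_a = √[μ(2/r₂ − 1/a_t)] = 1725 m/s.
Δv₂ = v_c2 − v_a = 1332 m/s.
Total Δv = Δv₁ + Δv₂ = 3417 m/s = 3.417 km/s.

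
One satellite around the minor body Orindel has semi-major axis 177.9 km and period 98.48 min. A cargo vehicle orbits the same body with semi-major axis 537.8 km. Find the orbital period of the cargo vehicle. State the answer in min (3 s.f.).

T₂ ≈ 518 min

Kepler's third law: T² ∝ a³, so T₂ = T₁ (a₂/a₁)^(3/2).
a₂/a₁ = 3.023, (a₂/a₁)^(3/2) = 5.256.
T₂ = 98.48 × 5.256 = 517.6 min.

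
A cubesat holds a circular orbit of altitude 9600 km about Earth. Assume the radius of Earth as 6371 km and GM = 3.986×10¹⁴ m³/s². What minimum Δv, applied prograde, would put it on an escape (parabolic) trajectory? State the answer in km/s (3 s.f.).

r = 6371 + 9600 = 15971 km = 1.5971×10⁷ m.
Circular speed v_c = √(μ/r) = 4996 m/s.
Escape speed v_esc = √(2μ/r) = √2 × v_c = 7065 m/s.
Δv = v_esc − v_c = 2069 m/s = 2.069 km/s.

Δv ≈ 2.07 km/s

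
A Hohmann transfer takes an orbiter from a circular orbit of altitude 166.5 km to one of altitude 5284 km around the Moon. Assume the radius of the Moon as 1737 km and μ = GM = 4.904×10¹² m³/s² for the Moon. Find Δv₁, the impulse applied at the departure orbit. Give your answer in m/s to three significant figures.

r₁ = 1737 + 166.5 = 1903.5 km = 1.9035×10⁶ m.
r₂ = 1737 + 5284 = 7021.0 km = 7.0210×10⁶ m.
Transfer ellipse a_t = (r₁ + r₂)/2 = 4.462×10⁶ m.
At r₁: circular v_c1 = √(μ/r₁) = 1605 m/s; transfer-perilune v_p = √[μ(2/r₁ − 1/a_t)] = 2013 m/s.
Δv₁ = v_p − v_c1 = 408.3 m/s.

Δv ≈ 408 m/s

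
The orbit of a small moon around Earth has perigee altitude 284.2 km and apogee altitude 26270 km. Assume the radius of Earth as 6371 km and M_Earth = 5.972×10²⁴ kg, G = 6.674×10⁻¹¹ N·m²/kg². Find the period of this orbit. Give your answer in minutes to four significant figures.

μ = GM = 6.674×10⁻¹¹ × 5.972×10²⁴ = 3.986×10¹⁴ m³/s².
r_p = 6371 + 284.2 = 6655.2 km = 6.6552×10⁶ m.
r_a = 6371 + 26270 = 32641 km = 3.2641×10⁷ m.
Semi-major axis a = (r_p + r_a)/2 = (6655.2 + 32641)/2 = 19648 km = 1.965×10⁷ m.
By Kepler's third law T = 2π√(a³/μ) = 2π × 4.362×10³ = 2.741×10⁴ s.
= 456.8 minutes.

T ≈ 456.8 minutes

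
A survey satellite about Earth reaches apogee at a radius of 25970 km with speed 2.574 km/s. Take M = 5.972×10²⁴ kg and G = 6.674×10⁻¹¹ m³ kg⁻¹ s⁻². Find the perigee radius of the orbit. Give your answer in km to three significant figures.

perigee radius ≈ 7150 km

μ = GM = 6.674×10⁻¹¹ × 5.972×10²⁴ = 3.986×10¹⁴ m³/s².
r_a = 2.597×10⁷ m.
Specific energy ε = v²/2 − μ/r = -1.203×10⁷ J/kg, so a = −μ/(2ε) = 1.656×10⁷ m.
The apsides satisfy r_p + r_a = 2a, so the perigee radius is 2a − r_a = 7.149×10⁶ m = 7148.7 km.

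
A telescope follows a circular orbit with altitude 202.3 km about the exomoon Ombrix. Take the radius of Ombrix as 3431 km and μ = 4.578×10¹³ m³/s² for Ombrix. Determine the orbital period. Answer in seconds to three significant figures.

r = 3431 + 202.3 = 3633.3 km = 3.6333×10⁶ m.
Kepler's third law: T = 2π√(r³/μ) = 2π√((3.633×10⁶)³ / 4.578×10¹³).
r³/μ = 1.048×10⁶ s², so T = 2π × 1.024×10³ = 6.431×10³ s.

T ≈ 6430 seconds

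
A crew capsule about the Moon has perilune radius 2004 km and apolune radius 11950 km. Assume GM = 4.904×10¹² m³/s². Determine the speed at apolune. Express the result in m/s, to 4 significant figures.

v ≈ 343.3 m/s

Semi-major axis a = (r_p + r_a)/2 = 6977.0 km = 6.977×10⁶ m.
Vis-viva: v² = μ(2/r − 1/a) = 4.904×10¹² × (1.674×10⁻⁷ − 1.433×10⁻⁷) = 1.179×10⁵ m²/s².
v = 343.3 m/s.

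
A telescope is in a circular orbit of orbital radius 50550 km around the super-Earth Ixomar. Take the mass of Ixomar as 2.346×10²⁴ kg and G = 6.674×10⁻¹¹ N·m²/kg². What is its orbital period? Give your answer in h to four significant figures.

T ≈ 50.13 h

μ = GM = 6.674×10⁻¹¹ × 2.346×10²⁴ = 1.566×10¹⁴ m³/s².
r = 50550 km = 5.055×10⁷ m.
Kepler's third law: T = 2π√(r³/μ) = 2π√((5.055×10⁷)³ / 1.566×10¹⁴).
r³/μ = 8.250×10⁸ s², so T = 2π × 2.872×10⁴ = 1.805×10⁵ s.
Converting: 1.805×10⁵ s ÷ 3600 = 50.13 h.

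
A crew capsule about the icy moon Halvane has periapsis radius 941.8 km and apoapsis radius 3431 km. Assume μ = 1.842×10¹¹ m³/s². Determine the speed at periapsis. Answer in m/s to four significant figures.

Semi-major axis a = (r_p + r_a)/2 = 2186.4 km = 2.186×10⁶ m.
Vis-viva: v² = μ(2/r − 1/a) = 1.842×10¹¹ × (2.124×10⁻⁶ − 4.574×10⁻⁷) = 3.069×10⁵ m²/s².
v = 554.0 m/s.

v ≈ 554.0 m/s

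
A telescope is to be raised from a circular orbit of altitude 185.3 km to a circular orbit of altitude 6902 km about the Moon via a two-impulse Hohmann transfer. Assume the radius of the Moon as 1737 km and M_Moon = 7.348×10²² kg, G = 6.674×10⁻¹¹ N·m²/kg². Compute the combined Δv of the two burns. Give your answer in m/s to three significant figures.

Δv_total ≈ 745 m/s

μ = GM = 6.674×10⁻¹¹ × 7.348×10²² = 4.904×10¹² m³/s².
r₁ = 1737 + 185.3 = 1922.3 km = 1.9223×10⁶ m.
r₂ = 1737 + 6902 = 8639.0 km = 8.6390×10⁶ m.
Transfer ellipse a_t = (r₁ + r₂)/2 = 5.281×10⁶ m.
At r₁: circular v_c1 = √(μ/r₁) = 1597 m/s; transfer-perilune v_p = √[μ(2/r₁ − 1/a_t)] = 2043 m/s.
Δv₁ = v_p − v_c1 = 445.7 m/s.
At r₂: circular v_c2 = √(μ/r₂) = 753.4 m/s; transfer-apolune v_a = √[μ(2/r₂ − 1/a_t)] = 454.6 m/s.
Δv₂ = v_c2 − v_a = 298.9 m/s.
Total Δv = Δv₁ + Δv₂ = 744.6 m/s.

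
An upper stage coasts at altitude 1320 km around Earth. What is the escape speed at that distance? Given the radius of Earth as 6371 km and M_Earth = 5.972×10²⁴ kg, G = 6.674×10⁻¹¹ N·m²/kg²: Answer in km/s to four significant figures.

μ = GM = 6.674×10⁻¹¹ × 5.972×10²⁴ = 3.986×10¹⁴ m³/s².
r = 6371 + 1320 = 7691.0 km = 7.6910×10⁶ m.
Escape speed v_esc = √(2μ/r) = √(2 × 3.986×10¹⁴ / 7.691×10⁶) = √(1.036×10⁸) = 10180 m/s.
= 10.18 km/s.

v_esc ≈ 10.18 km/s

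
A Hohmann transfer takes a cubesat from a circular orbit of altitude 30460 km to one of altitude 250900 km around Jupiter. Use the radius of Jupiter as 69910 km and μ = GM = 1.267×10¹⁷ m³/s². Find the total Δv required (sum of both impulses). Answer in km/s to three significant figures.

Δv_total ≈ 14.5 km/s

r₁ = 69910 + 30460 = 100370 km = 1.0037×10⁸ m.
r₂ = 69910 + 250900 = 320810 km = 3.2081×10⁸ m.
Transfer ellipse a_t = (r₁ + r₂)/2 = 2.106×10⁸ m.
At r₁: circular v_c1 = √(μ/r₁) = 35530 m/s; transfer-perijove v_p = √[μ(2/r₁ − 1/a_t)] = 43850 m/s.
Δv₁ = v_p − v_c1 = 8323 m/s.
At r₂: circular v_c2 = √(μ/r₂) = 19870 m/s; transfer-apojove v_a = √[μ(2/r₂ − 1/a_t)] = 13720 m/s.
Δv₂ = v_c2 − v_a = 6153 m/s.
Total Δv = Δv₁ + Δv₂ = 14480 m/s = 14.48 km/s.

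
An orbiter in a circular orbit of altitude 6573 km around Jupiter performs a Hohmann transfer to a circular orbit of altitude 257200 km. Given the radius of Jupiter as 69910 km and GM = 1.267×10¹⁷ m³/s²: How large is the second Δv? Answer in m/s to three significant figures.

Δv ≈ 7560 m/s

r₁ = 69910 + 6573 = 76483 km = 7.6483×10⁷ m.
r₂ = 69910 + 257200 = 327110 km = 3.2711×10⁸ m.
Transfer ellipse a_t = (r₁ + r₂)/2 = 2.018×10⁸ m.
At r₁: circular v_c1 = √(μ/r₁) = 40700 m/s; transfer-perijove v_p = √[μ(2/r₁ − 1/a_t)] = 51820 m/s.
At r₂: circular v_c2 = √(μ/r₂) = 19680 m/s; transfer-apojove v_a = √[μ(2/r₂ − 1/a_t)] = 12120 m/s.
Δv₂ = v_c2 − v_a = 7565 m/s.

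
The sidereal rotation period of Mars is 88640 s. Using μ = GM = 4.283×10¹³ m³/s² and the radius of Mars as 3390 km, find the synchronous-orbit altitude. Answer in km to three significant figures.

h_sync ≈ 17000 km

A synchronous orbit has period T, so by Kepler's third law a = (μT²/4π²)^(1/3).
μT²/4π² = 4.283×10¹³ × (8.864×10⁴)² / 39.48 = 8.524×10²¹ m³.
a = 2.043×10⁷ m = 20428 km.
Altitude h = a − R = 20428 − 3390 = 17038 km.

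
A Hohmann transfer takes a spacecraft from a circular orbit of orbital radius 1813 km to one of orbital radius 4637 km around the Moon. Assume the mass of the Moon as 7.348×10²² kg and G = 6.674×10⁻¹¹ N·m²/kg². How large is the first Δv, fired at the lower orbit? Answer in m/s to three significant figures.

μ = GM = 6.674×10⁻¹¹ × 7.348×10²² = 4.904×10¹² m³/s².
r₁ = 1813 km = 1.813×10⁶ m.
r₂ = 4637 km = 4.637×10⁶ m.
Transfer ellipse a_t = (r₁ + r₂)/2 = 3.225×10⁶ m.
At r₁: circular v_c1 = √(μ/r₁) = 1645 m/s; transfer-perilune v_p = √[μ(2/r₁ − 1/a_t)] = 1972 m/s.
Δv₁ = v_p − v_c1 = 327.4 m/s.

Δv ≈ 327 m/s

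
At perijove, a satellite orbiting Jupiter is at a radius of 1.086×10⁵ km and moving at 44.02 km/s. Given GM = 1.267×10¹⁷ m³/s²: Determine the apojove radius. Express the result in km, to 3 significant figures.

r_p = 1.086×10⁸ m.
Specific energy ε = v²/2 − μ/r = -1.978×10⁸ J/kg, so a = −μ/(2ε) = 3.203×10⁸ m.
The apsides satisfy r_p + r_a = 2a, so the apojove radius is 2a − r_p = 5.320×10⁸ m = 5.3199×10⁵ km.

apojove radius ≈ 5.32×10⁵ km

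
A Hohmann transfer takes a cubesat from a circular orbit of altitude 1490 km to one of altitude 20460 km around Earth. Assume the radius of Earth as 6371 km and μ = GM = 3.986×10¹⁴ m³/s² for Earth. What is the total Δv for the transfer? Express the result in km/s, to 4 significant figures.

r₁ = 6371 + 1490 = 7861.0 km = 7.8610×10⁶ m.
r₂ = 6371 + 20460 = 26831 km = 2.6831×10⁷ m.
Transfer ellipse a_t = (r₁ + r₂)/2 = 1.735×10⁷ m.
At r₁: circular v_c1 = √(μ/r₁) = 7121 m/s; transfer-perigee v_p = √[μ(2/r₁ − 1/a_t)] = 8856 m/s.
Δv₁ = v_p − v_c1 = 1735 m/s.
At r₂: circular v_c2 = √(μ/r₂) = 3854 m/s; transfer-apogee v_a = √[μ(2/r₂ − 1/a_t)] = 2595 m/s.
Δv₂ = v_c2 − v_a = 1260 m/s.
Total Δv = Δv₁ + Δv₂ = 2995 m/s = 2.995 km/s.

Δv_total ≈ 2.995 km/s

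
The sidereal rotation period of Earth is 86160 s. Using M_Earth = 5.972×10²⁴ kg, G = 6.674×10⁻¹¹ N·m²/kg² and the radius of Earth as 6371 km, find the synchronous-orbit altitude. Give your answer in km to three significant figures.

μ = GM = 6.674×10⁻¹¹ × 5.972×10²⁴ = 3.986×10¹⁴ m³/s².
A synchronous orbit has period T, so by Kepler's third law a = (μT²/4π²)^(1/3).
μT²/4π² = 3.986×10¹⁴ × (8.616×10⁴)² / 39.48 = 7.495×10²² m³.
a = 4.216×10⁷ m = 42162 km.
Altitude h = a − R = 42162 − 6371 = 35791 km.

h_sync ≈ 35800 km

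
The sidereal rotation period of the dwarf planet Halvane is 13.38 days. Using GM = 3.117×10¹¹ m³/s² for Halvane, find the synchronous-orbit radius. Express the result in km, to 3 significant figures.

r_sync ≈ 21900 km

T = 13.38 days = 1.156×10⁶ s.
A synchronous orbit has period T, so by Kepler's third law a = (μT²/4π²)^(1/3).
μT²/4π² = 3.117×10¹¹ × (1.156×10⁶)² / 39.48 = 1.055×10²² m³.
a = 2.193×10⁷ m = 21933 km.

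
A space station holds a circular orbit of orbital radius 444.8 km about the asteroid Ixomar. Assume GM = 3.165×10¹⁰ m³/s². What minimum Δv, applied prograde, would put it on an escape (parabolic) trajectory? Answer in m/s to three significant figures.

Δv ≈ 110 m/s

r = 444.8 km = 4.448×10⁵ m.
Circular speed v_c = √(μ/r) = 266.8 m/s.
Escape speed v_esc = √(2μ/r) = √2 × v_c = 377.2 m/s.
Δv = v_esc − v_c = 110.5 m/s.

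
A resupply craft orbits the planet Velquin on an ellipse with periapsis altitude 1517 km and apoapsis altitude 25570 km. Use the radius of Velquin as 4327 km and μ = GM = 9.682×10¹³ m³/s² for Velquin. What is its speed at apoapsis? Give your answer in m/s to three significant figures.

v ≈ 1030 m/s

r_p = 4327 + 1517 = 5844.0 km = 5.8440×10⁶ m.
r_a = 4327 + 25570 = 29897 km = 2.9897×10⁷ m.
Semi-major axis a = (r_p + r_a)/2 = 17870 km = 1.787×10⁷ m.
Vis-viva: v² = μ(2/r − 1/a) = 9.682×10¹³ × (6.690×10⁻⁸ − 5.596×10⁻⁸) = 1.059×10⁶ m²/s².
v = 1029 m/s.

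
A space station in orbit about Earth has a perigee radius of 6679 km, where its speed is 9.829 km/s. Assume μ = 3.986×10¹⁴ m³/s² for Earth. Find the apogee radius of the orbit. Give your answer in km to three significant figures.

apogee radius ≈ 28400 km

r_p = 6.679×10⁶ m.
Specific energy ε = v²/2 − μ/r = -1.137×10⁷ J/kg, so a = −μ/(2ε) = 1.752×10⁷ m.
The apsides satisfy r_p + r_a = 2a, so the apogee radius is 2a − r_p = 2.836×10⁷ m = 28363 km.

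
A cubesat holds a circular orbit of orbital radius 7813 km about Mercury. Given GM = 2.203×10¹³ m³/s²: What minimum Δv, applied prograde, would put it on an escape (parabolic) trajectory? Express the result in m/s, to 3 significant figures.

Δv ≈ 696 m/s

r = 7813 km = 7.813×10⁶ m.
Circular speed v_c = √(μ/r) = 1679 m/s.
Escape speed v_esc = √(2μ/r) = √2 × v_c = 2375 m/s.
Δv = v_esc − v_c = 695.5 m/s.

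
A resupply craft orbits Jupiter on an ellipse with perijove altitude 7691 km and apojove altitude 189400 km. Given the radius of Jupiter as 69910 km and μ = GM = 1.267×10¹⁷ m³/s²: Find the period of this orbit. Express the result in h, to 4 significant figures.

T ≈ 10.72 h

r_p = 69910 + 7691 = 77601 km = 7.7601×10⁷ m.
r_a = 69910 + 189400 = 259310 km = 2.5931×10⁸ m.
Semi-major axis a = (r_p + r_a)/2 = (77601 + 2.5931×10⁵)/2 = 1.6846×10⁵ km = 1.685×10⁸ m.
By Kepler's third law T = 2π√(a³/μ) = 2π × 6.142×10³ = 3.859×10⁴ s.
= 10.72 h.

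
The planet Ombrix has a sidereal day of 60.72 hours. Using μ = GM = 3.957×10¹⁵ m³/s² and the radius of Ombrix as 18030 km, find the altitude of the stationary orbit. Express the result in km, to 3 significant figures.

h_sync ≈ 1.51×10⁵ km

T = 60.72 hours = 2.186×10⁵ s.
A synchronous orbit has period T, so by Kepler's third law a = (μT²/4π²)^(1/3).
μT²/4π² = 3.957×10¹⁵ × (2.186×10⁵)² / 39.48 = 4.789×10²⁴ m³.
a = 1.686×10⁸ m = 1.6856×10⁵ km.
Altitude h = a − R = 1.6856×10⁵ − 18030 = 1.5053×10⁵ km.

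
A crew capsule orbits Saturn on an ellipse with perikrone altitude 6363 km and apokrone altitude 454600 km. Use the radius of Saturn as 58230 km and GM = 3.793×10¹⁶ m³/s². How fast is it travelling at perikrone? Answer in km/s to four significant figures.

v ≈ 32.30 km/s

r_p = 58230 + 6363 = 64593 km = 6.4593×10⁷ m.
r_a = 58230 + 454600 = 512830 km = 5.1283×10⁸ m.
Semi-major axis a = (r_p + r_a)/2 = 2.8871×10⁵ km = 2.887×10⁸ m.
Vis-viva: v² = μ(2/r − 1/a) = 3.793×10¹⁶ × (3.096×10⁻⁸ − 3.464×10⁻⁹) = 1.043×10⁹ m²/s².
v = 32300 m/s = 32.30 km/s.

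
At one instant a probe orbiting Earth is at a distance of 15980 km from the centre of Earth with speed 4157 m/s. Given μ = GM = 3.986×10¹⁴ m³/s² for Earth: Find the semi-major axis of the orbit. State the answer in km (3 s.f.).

r = 1.598×10⁷ m.
Vis-viva rearranged: 1/a = 2/r − v²/μ = 1.252×10⁻⁷ − 4.335×10⁻⁸ = 8.180×10⁻⁸ m⁻¹.
a = 1.222×10⁷ m = 12224 km.

a ≈ 12200 km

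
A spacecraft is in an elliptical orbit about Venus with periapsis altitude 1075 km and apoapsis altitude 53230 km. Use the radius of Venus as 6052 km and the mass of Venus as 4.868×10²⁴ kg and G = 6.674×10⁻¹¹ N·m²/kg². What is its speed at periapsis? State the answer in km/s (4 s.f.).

v ≈ 9.021 km/s

μ = GM = 6.674×10⁻¹¹ × 4.868×10²⁴ = 3.249×10¹⁴ m³/s².
r_p = 6052 + 1075 = 7127.0 km = 7.1270×10⁶ m.
r_a = 6052 + 53230 = 59282 km = 5.9282×10⁷ m.
Semi-major axis a = (r_p + r_a)/2 = 33204 km = 3.320×10⁷ m.
Vis-viva: v² = μ(2/r − 1/a) = 3.249×10¹⁴ × (2.806×10⁻⁷ − 3.012×10⁻⁸) = 8.139×10⁷ m²/s².
v = 9021 m/s = 9.021 km/s.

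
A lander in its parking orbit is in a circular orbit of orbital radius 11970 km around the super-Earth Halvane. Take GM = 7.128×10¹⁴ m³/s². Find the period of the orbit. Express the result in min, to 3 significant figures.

T ≈ 162 min

r = 11970 km = 1.197×10⁷ m.
Kepler's third law: T = 2π√(r³/μ) = 2π√((1.197×10⁷)³ / 7.128×10¹⁴).
r³/μ = 2.406×10⁶ s², so T = 2π × 1.551×10³ = 9.746×10³ s.
Converting: 9.746×10³ s ÷ 60.00 = 162.4 min.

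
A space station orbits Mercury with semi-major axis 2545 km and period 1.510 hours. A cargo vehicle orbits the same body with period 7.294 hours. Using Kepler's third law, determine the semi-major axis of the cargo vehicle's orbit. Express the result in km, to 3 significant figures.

a₂ ≈ 7270 km

Kepler's third law: a³ ∝ T², so a₂ = a₁ (T₂/T₁)^(2/3).
T₂/T₁ = 4.830, (T₂/T₁)^(2/3) = 2.858.
a₂ = 2545 × 2.858 = 7272 km.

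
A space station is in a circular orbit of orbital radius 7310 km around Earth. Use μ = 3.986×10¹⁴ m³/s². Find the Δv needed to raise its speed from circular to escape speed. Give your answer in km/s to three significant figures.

Δv ≈ 3.06 km/s

r = 7310 km = 7.310×10⁶ m.
Circular speed v_c = √(μ/r) = 7384 m/s.
Escape speed v_esc = √(2μ/r) = √2 × v_c = 10440 m/s.
Δv = v_esc − v_c = 3059 m/s = 3.059 km/s.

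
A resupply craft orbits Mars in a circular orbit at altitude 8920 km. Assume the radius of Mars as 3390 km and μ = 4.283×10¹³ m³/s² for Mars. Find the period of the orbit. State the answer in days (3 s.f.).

T ≈ 0.48 days

r = 3390 + 8920 = 12310 km = 1.2310×10⁷ m.
Kepler's third law: T = 2π√(r³/μ) = 2π√((1.231×10⁷)³ / 4.283×10¹³).
r³/μ = 4.355×10⁷ s², so T = 2π × 6.600×10³ = 4.147×10⁴ s.
Converting: 4.147×10⁴ s ÷ 86400 = 0.4799 days.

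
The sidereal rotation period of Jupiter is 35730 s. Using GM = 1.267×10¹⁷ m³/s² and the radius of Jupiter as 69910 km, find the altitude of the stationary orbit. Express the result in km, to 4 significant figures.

h_sync ≈ 90110 km

A synchronous orbit has period T, so by Kepler's third law a = (μT²/4π²)^(1/3).
μT²/4π² = 1.267×10¹⁷ × (3.573×10⁴)² / 39.48 = 4.097×10²⁴ m³.
a = 1.600×10⁸ m = 1.6002×10⁵ km.
Altitude h = a − R = 1.6002×10⁵ − 69910 = 90105 km.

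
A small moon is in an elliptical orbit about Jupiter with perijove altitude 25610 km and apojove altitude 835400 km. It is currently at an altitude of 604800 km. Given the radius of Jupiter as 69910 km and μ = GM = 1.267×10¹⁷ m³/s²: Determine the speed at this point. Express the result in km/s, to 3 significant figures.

r_p = 69910 + 25610 = 95520 km = 9.5520×10⁷ m.
r_a = 69910 + 835400 = 905310 km = 9.0531×10⁸ m.
r = 69910 + 604800 = 6.7471×10⁵ km = 6.747×10⁸ m.
Semi-major axis a = (r_p + r_a)/2 = 5.0042×10⁵ km = 5.004×10⁸ m.
Vis-viva: v² = μ(2/r − 1/a) = 1.267×10¹⁷ × (2.964×10⁻⁹ − 1.998×10⁻⁹) = 1.224×10⁸ m²/s².
v = 11060 m/s = 11.06 km/s.

v ≈ 11.1 km/s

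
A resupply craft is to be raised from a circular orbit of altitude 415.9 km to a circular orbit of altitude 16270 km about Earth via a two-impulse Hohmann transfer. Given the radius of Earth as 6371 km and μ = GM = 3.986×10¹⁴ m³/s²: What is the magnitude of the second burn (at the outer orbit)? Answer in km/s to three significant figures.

Δv ≈ 1.35 km/s

r₁ = 6371 + 415.9 = 6786.9 km = 6.7869×10⁶ m.
r₂ = 6371 + 16270 = 22641 km = 2.2641×10⁷ m.
Transfer ellipse a_t = (r₁ + r₂)/2 = 1.471×10⁷ m.
At r₁: circular v_c1 = √(μ/r₁) = 7664 m/s; transfer-perigee v_p = √[μ(2/r₁ − 1/a_t)] = 9506 m/s.
At r₂: circular v_c2 = √(μ/r₂) = 4196 m/s; transfer-apogee v_a = √[μ(2/r₂ − 1/a_t)] = 2850 m/s.
Δv₂ = v_c2 − v_a = 1346 m/s.
= 1.346 km/s.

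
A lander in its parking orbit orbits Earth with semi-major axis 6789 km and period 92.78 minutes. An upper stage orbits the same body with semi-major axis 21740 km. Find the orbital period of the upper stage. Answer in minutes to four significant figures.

Kepler's third law: T² ∝ a³, so T₂ = T₁ (a₂/a₁)^(3/2).
a₂/a₁ = 3.202, (a₂/a₁)^(3/2) = 5.730.
T₂ = 92.78 × 5.730 = 531.7 minutes.

T₂ ≈ 531.7 minutes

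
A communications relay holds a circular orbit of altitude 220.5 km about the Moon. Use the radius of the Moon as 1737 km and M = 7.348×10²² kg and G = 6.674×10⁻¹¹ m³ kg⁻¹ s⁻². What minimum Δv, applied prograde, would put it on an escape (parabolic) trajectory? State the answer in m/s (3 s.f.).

Δv ≈ 656 m/s

μ = GM = 6.674×10⁻¹¹ × 7.348×10²² = 4.904×10¹² m³/s².
r = 1737 + 220.5 = 1957.5 km = 1.9575×10⁶ m.
Circular speed v_c = √(μ/r) = 1583 m/s.
Escape speed v_esc = √(2μ/r) = √2 × v_c = 2238 m/s.
Δv = v_esc − v_c = 655.6 m/s.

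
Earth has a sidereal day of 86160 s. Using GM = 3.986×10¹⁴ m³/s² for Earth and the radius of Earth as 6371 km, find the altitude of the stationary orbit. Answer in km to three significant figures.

A synchronous orbit has period T, so by Kepler's third law a = (μT²/4π²)^(1/3).
μT²/4π² = 3.986×10¹⁴ × (8.616×10⁴)² / 39.48 = 7.495×10²² m³.
a = 4.216×10⁷ m = 42163 km.
Altitude h = a − R = 42163 − 6371 = 35792 km.

h_sync ≈ 35800 km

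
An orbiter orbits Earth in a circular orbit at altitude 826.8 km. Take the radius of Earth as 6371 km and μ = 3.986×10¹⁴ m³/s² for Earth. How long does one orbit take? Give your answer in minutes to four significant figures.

T ≈ 101.3 minutes

r = 6371 + 826.8 = 7197.8 km = 7.1978×10⁶ m.
Kepler's third law: T = 2π√(r³/μ) = 2π√((7.198×10⁶)³ / 3.986×10¹⁴).
r³/μ = 9.355×10⁵ s², so T = 2π × 9.672×10² = 6.077×10³ s.
Converting: 6.077×10³ s ÷ 60.00 = 101.3 minutes.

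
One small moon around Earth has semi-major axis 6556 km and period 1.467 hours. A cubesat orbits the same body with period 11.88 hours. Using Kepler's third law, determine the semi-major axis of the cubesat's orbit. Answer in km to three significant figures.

a₂ ≈ 26400 km

Kepler's third law: a³ ∝ T², so a₂ = a₁ (T₂/T₁)^(2/3).
T₂/T₁ = 8.098, (T₂/T₁)^(2/3) = 4.033.
a₂ = 6556 × 4.033 = 26440 km.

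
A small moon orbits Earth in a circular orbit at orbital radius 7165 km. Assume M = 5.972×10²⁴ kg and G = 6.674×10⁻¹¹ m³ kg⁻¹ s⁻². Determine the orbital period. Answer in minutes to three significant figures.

μ = GM = 6.674×10⁻¹¹ × 5.972×10²⁴ = 3.986×10¹⁴ m³/s².
r = 7165 km = 7.165×10⁶ m.
Kepler's third law: T = 2π√(r³/μ) = 2π√((7.165×10⁶)³ / 3.986×10¹⁴).
r³/μ = 9.229×10⁵ s², so T = 2π × 9.607×10² = 6.036×10³ s.
Converting: 6.036×10³ s ÷ 60.00 = 100.6 minutes.

T ≈ 101 minutes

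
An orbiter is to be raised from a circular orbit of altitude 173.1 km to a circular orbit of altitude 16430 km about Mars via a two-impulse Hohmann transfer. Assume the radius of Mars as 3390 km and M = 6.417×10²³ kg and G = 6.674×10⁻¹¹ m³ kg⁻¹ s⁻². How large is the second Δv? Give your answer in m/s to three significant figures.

Δv ≈ 658 m/s

μ = GM = 6.674×10⁻¹¹ × 6.417×10²³ = 4.283×10¹³ m³/s².
r₁ = 3390 + 173.1 = 3563.1 km = 3.5631×10⁶ m.
r₂ = 3390 + 16430 = 19820 km = 1.9820×10⁷ m.
Transfer ellipse a_t = (r₁ + r₂)/2 = 1.169×10⁷ m.
At r₁: circular v_c1 = √(μ/r₁) = 3467 m/s; transfer-periapsis v_p = √[μ(2/r₁ − 1/a_t)] = 4514 m/s.
At r₂: circular v_c2 = √(μ/r₂) = 1470 m/s; transfer-apoapsis v_a = √[μ(2/r₂ − 1/a_t)] = 811.5 m/s.
Δv₂ = v_c2 − v_a = 658.5 m/s.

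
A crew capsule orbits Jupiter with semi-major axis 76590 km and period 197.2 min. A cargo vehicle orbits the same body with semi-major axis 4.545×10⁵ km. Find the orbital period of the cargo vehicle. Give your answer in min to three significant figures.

T₂ ≈ 2850 min

Kepler's third law: T² ∝ a³, so T₂ = T₁ (a₂/a₁)^(3/2).
a₂/a₁ = 5.934, (a₂/a₁)^(3/2) = 14.46.
T₂ = 197.2 × 14.46 = 2851 min.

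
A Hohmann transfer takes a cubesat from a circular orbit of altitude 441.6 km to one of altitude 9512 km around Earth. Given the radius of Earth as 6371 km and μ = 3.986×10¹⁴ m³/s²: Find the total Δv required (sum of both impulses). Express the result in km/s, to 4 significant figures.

Δv_total ≈ 2.528 km/s

r₁ = 6371 + 441.6 = 6812.6 km = 6.8126×10⁶ m.
r₂ = 6371 + 9512 = 15883 km = 1.5883×10⁷ m.
Transfer ellipse a_t = (r₁ + r₂)/2 = 1.135×10⁷ m.
At r₁: circular v_c1 = √(μ/r₁) = 7649 m/s; transfer-perigee v_p = √[μ(2/r₁ − 1/a_t)] = 9049 m/s.
Δv₁ = v_p − v_c1 = 1400 m/s.
At r₂: circular v_c2 = √(μ/r₂) = 5010 m/s; transfer-apogee v_a = √[μ(2/r₂ − 1/a_t)] = 3882 m/s.
Δv₂ = v_c2 − v_a = 1128 m/s.
Total Δv = Δv₁ + Δv₂ = 2528 m/s = 2.528 km/s.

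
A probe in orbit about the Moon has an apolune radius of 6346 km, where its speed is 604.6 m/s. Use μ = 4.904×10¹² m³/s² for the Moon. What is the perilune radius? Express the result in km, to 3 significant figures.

perilune radius ≈ 1970 km

r_a = 6.346×10⁶ m.
Specific energy ε = v²/2 − μ/r = -5.900×10⁵ J/kg, so a = −μ/(2ε) = 4.156×10⁶ m.
The apsides satisfy r_p + r_a = 2a, so the perilune radius is 2a − r_a = 1.966×10⁶ m = 1965.9 km.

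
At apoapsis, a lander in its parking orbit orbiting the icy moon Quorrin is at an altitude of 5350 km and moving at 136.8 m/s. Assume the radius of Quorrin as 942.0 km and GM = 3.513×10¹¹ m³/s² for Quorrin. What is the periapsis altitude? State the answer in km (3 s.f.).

periapsis altitude ≈ 325 km

r_a = 942.0 + 5350 = 6292.0 km = 6.292×10⁶ m.
Specific energy ε = v²/2 − μ/r = -4.648×10⁴ J/kg, so a = −μ/(2ε) = 3.779×10⁶ m.
The apsides satisfy r_p + r_a = 2a, so the periapsis radius is 2a − r_a = 1.267×10⁶ m = 1266.8 km.
Periapsis altitude = 1266.8 − 942.0 = 324.79 km.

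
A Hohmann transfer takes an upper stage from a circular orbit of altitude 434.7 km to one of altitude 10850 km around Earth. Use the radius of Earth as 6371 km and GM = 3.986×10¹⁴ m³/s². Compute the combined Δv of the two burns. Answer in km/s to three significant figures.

r₁ = 6371 + 434.7 = 6805.7 km = 6.8057×10⁶ m.
r₂ = 6371 + 10850 = 17221 km = 1.7221×10⁷ m.
Transfer ellipse a_t = (r₁ + r₂)/2 = 1.201×10⁷ m.
At r₁: circular v_c1 = √(μ/r₁) = 7653 m/s; transfer-perigee v_p = √[μ(2/r₁ − 1/a_t)] = 9163 m/s.
Δv₁ = v_p − v_c1 = 1510 m/s.
At r₂: circular v_c2 = √(μ/r₂) = 4811 m/s; transfer-apogee v_a = √[μ(2/r₂ − 1/a_t)] = 3621 m/s.
Δv₂ = v_c2 − v_a = 1190 m/s.
Total Δv = Δv₁ + Δv₂ = 2700 m/s = 2.700 km/s.

Δv_total ≈ 2.70 km/s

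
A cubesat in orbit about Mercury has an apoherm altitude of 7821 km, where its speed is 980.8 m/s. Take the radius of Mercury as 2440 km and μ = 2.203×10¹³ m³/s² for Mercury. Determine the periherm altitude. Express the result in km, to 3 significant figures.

periherm altitude ≈ 522 km

r_a = 2440 + 7821 = 10261 km = 1.026×10⁷ m.
Specific energy ε = v²/2 − μ/r = -1.666×10⁶ J/kg, so a = −μ/(2ε) = 6.612×10⁶ m.
The apsides satisfy r_p + r_a = 2a, so the periherm radius is 2a − r_a = 2.962×10⁶ m = 2962.4 km.
Periherm altitude = 2962.4 − 2440 = 522.45 km.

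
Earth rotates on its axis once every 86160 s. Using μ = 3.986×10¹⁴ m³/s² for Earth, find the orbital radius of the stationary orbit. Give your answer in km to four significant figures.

A synchronous orbit has period T, so by Kepler's third law a = (μT²/4π²)^(1/3).
μT²/4π² = 3.986×10¹⁴ × (8.616×10⁴)² / 39.48 = 7.495×10²² m³.
a = 4.216×10⁷ m = 42163 km.

r_sync ≈ 42160 km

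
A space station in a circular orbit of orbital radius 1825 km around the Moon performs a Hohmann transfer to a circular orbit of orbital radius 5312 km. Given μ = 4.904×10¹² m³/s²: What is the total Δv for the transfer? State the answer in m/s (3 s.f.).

r₁ = 1825 km = 1.825×10⁶ m.
r₂ = 5312 km = 5.312×10⁶ m.
Transfer ellipse a_t = (r₁ + r₂)/2 = 3.568×10⁶ m.
At r₁: circular v_c1 = √(μ/r₁) = 1639 m/s; transfer-perilune v_p = √[μ(2/r₁ − 1/a_t)] = 2000 m/s.
Δv₁ = v_p − v_c1 = 360.8 m/s.
At r₂: circular v_c2 = √(μ/r₂) = 960.8 m/s; transfer-apolune v_a = √[μ(2/r₂ − 1/a_t)] = 687.1 m/s.
Δv₂ = v_c2 − v_a = 273.7 m/s.
Total Δv = Δv₁ + Δv₂ = 634.5 m/s.

Δv_total ≈ 634 m/s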